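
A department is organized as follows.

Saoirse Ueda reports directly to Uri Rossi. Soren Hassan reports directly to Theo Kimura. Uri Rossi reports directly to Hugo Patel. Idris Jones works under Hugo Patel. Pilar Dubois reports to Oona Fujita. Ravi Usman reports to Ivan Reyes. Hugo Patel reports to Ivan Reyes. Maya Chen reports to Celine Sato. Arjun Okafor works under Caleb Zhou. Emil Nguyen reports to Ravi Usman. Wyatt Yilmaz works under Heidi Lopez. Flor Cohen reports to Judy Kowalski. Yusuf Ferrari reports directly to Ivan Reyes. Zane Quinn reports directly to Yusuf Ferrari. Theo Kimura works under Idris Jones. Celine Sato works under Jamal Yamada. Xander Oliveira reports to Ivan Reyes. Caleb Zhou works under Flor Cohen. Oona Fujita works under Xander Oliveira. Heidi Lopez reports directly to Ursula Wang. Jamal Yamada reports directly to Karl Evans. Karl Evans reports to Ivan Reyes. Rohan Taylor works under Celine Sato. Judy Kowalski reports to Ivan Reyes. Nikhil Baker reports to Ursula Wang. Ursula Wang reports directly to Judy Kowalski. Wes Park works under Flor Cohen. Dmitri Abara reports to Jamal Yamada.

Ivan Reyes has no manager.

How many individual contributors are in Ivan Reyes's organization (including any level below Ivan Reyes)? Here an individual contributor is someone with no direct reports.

12

The people in Ivan Reyes's organization with no one reporting to them are Emil Nguyen, Pilar Dubois, Zane Quinn, Rohan Taylor, Maya Chen, Dmitri Abara, Soren Hassan, Saoirse Ueda, Nikhil Baker, Wyatt Yilmaz, Arjun Okafor, Wes Park. That is 12.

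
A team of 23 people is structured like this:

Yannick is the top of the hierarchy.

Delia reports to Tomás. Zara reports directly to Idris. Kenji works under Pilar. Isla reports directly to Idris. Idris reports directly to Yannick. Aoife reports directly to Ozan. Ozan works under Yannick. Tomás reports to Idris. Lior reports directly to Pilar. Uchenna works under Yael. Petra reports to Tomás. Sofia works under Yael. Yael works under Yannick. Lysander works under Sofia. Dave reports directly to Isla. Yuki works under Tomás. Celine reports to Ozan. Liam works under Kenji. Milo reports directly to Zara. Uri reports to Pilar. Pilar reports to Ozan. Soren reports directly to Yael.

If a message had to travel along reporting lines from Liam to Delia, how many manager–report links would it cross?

Liam is 4 levels below Yannick, and Delia is 3 levels below Yannick (their lowest common manager). The shortest path runs up from Liam to Yannick and back down to Delia: 4 + 3 = 7 links.

7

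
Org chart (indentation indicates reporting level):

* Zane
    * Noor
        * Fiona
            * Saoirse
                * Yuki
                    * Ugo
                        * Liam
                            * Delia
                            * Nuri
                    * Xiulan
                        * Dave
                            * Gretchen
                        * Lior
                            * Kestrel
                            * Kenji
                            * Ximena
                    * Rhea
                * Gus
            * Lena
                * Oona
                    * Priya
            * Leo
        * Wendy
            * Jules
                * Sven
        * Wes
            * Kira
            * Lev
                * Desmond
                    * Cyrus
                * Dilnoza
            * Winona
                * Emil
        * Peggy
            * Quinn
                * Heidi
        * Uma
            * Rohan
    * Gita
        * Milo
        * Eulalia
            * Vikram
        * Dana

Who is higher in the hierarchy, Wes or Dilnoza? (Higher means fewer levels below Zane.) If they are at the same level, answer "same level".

Wes

Wes is 2 levels below Zane; Dilnoza is 4. Wes is higher.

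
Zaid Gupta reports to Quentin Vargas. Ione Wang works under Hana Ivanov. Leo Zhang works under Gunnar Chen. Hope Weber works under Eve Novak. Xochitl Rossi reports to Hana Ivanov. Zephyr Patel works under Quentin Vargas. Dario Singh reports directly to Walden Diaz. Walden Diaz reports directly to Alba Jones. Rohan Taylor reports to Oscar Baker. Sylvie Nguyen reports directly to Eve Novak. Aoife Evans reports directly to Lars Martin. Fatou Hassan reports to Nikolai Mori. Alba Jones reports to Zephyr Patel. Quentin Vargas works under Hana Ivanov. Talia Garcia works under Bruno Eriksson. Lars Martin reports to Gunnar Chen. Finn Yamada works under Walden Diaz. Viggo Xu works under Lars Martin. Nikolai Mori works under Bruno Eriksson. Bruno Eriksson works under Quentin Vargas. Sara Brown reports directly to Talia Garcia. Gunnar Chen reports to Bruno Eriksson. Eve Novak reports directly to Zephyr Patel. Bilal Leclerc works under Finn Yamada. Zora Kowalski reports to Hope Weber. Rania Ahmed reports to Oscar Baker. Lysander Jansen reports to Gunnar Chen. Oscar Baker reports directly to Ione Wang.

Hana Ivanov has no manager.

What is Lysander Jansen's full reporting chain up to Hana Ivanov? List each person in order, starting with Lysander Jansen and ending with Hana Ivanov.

Lysander Jansen reports to Gunnar Chen. Gunnar Chen reports to Bruno Eriksson. Bruno Eriksson reports to Quentin Vargas. Quentin Vargas reports to Hana Ivanov. Hana Ivanov is at the top.

Lysander Jansen -> Gunnar Chen -> Bruno Eriksson -> Quentin Vargas -> Hana Ivanov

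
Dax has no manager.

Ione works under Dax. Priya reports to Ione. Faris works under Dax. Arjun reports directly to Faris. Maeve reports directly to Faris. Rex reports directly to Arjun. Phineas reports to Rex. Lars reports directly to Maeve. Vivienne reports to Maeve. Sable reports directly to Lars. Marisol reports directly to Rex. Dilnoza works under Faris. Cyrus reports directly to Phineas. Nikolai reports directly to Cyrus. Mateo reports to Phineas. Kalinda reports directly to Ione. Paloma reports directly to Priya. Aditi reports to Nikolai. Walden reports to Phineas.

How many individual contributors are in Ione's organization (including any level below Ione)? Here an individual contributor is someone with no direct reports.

The people in Ione's organization with no one reporting to them are Kalinda, Paloma. That is 2.

2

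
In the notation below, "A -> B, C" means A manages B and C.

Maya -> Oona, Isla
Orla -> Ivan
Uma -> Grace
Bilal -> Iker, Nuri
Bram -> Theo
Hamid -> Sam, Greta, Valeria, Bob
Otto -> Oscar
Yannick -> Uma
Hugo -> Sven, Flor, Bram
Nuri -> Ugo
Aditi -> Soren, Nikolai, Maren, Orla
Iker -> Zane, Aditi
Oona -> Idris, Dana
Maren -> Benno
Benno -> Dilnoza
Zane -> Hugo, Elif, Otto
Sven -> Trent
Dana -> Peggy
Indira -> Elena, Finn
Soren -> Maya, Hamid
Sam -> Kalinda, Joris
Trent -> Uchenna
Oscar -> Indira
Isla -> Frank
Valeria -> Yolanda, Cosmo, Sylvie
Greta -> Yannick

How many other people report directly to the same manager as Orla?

3

Orla reports to Aditi. Aditi's other direct reports are Soren, Nikolai, Maren — 3 peers.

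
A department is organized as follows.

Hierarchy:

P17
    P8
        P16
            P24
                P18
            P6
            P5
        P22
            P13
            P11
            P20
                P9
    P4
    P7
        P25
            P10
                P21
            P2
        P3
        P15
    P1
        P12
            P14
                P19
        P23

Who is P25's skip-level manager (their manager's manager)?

P25 reports to P7, and P7 reports to P17. So P25's skip-level manager is P17.

P17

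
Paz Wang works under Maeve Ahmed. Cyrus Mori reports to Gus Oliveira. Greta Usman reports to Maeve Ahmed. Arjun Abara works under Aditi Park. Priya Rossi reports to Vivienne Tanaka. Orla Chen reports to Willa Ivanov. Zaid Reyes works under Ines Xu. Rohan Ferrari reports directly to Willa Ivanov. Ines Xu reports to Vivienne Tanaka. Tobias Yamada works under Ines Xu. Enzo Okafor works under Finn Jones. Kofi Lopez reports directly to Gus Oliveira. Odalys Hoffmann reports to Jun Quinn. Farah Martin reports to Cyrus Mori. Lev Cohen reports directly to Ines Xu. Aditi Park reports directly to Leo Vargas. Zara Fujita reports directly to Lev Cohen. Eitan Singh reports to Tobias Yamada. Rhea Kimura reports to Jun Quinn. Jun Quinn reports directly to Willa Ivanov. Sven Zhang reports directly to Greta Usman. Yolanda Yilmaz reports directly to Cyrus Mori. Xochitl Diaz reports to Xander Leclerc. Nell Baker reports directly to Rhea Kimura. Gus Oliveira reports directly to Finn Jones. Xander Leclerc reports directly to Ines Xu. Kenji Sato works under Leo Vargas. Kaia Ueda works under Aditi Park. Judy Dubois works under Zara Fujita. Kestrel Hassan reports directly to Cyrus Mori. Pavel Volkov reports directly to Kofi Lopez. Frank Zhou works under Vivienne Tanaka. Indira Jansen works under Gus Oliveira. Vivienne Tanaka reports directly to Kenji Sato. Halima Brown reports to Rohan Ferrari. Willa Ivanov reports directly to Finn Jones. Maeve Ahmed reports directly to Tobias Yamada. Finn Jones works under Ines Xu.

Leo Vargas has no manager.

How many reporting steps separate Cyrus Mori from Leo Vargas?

6

Chain from Cyrus Mori up to Leo Vargas: Cyrus Mori → Gus Oliveira → Finn Jones → Ines Xu → Vivienne Tanaka → Kenji Sato → Leo Vargas. That is 6 steps up, so Cyrus Mori is 6 levels below Leo Vargas.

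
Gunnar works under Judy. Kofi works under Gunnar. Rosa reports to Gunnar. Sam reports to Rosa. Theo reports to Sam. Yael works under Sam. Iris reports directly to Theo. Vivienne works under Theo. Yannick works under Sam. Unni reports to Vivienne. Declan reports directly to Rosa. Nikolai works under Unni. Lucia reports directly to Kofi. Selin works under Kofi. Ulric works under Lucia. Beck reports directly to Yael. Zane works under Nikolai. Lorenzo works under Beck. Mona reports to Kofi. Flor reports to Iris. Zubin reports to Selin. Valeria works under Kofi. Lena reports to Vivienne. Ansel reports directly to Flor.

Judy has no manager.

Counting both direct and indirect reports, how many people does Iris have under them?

Iris directly manages Flor. Under Flor: Ansel (1). That's 2 in total.

2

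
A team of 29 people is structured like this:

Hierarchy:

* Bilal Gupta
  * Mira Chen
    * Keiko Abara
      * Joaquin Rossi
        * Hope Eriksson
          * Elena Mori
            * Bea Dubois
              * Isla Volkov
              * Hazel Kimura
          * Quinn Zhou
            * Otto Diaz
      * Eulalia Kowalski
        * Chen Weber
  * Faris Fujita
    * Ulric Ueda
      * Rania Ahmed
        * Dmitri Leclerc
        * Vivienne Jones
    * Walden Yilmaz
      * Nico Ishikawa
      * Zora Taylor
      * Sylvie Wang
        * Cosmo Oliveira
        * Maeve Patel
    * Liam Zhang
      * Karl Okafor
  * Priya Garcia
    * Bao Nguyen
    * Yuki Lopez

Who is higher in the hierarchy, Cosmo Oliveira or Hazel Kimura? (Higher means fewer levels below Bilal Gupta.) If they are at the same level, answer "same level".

Cosmo Oliveira

Cosmo Oliveira is 4 levels below Bilal Gupta; Hazel Kimura is 7. Cosmo Oliveira is higher.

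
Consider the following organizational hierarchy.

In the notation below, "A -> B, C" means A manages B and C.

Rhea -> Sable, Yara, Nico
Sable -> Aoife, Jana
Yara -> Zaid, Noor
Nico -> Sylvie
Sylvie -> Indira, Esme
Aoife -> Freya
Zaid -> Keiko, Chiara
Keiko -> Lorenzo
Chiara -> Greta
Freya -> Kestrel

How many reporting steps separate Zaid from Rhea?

2

Chain from Zaid up to Rhea: Zaid → Yara → Rhea. That is 2 steps up, so Zaid is 2 levels below Rhea.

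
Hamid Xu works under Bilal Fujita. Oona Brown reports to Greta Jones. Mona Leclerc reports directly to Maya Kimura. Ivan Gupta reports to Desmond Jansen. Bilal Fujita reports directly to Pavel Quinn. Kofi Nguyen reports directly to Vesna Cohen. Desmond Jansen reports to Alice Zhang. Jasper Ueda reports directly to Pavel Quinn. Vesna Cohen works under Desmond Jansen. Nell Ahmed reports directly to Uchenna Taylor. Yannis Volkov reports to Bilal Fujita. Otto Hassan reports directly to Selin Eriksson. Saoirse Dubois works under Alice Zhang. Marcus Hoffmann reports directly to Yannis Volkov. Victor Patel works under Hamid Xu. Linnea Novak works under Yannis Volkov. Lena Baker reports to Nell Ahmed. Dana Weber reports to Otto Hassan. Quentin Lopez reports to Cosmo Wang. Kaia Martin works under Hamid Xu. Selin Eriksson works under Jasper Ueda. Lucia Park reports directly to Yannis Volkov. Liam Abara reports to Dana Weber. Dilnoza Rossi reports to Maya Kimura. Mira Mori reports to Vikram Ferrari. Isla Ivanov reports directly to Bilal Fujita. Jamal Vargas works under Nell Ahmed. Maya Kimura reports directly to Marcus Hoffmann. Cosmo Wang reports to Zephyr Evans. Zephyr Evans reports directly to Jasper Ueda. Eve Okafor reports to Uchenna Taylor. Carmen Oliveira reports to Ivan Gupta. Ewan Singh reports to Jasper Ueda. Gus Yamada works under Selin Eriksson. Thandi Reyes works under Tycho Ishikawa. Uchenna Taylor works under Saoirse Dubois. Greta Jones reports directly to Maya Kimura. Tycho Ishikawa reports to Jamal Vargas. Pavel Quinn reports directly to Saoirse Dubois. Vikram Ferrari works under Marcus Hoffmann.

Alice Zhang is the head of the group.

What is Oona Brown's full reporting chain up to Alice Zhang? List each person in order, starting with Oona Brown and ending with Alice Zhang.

Oona Brown reports to Greta Jones. Greta Jones reports to Maya Kimura. Maya Kimura reports to Marcus Hoffmann. Marcus Hoffmann reports to Yannis Volkov. Yannis Volkov reports to Bilal Fujita. Bilal Fujita reports to Pavel Quinn. Pavel Quinn reports to Saoirse Dubois. Saoirse Dubois reports to Alice Zhang. Alice Zhang is at the top.

Oona Brown -> Greta Jones -> Maya Kimura -> Marcus Hoffmann -> Yannis Volkov -> Bilal Fujita -> Pavel Quinn -> Saoirse Dubois -> Alice Zhang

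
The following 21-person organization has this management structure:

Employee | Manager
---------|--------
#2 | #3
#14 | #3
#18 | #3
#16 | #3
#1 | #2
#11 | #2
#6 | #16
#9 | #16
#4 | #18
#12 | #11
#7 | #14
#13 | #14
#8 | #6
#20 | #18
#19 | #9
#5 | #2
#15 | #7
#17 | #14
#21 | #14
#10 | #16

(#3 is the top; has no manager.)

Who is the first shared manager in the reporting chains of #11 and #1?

#11's chain of managers is #2, #3. #1's chain of managers is #2, #3. The first manager that appears in both chains is #2.

#2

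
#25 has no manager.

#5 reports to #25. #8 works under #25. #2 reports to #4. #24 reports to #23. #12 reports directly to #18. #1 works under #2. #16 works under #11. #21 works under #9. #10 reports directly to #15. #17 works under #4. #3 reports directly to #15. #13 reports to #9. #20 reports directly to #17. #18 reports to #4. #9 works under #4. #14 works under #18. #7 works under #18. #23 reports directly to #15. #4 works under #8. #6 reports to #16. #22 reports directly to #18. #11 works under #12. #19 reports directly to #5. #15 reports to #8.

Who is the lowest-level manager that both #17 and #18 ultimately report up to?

#17's chain of managers is #4, #8, #25. #18's chain of managers is #4, #8, #25. The first manager that appears in both chains is #4.

#4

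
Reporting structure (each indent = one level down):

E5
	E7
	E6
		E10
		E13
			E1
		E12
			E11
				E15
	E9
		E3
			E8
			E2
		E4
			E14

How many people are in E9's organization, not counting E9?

E9 directly manages E3, E4. Under E3: E2, E8 (2). Under E4: E14 (1). So E9's organization is 2 direct reports plus everyone under them: 3 + 2 = 5.

5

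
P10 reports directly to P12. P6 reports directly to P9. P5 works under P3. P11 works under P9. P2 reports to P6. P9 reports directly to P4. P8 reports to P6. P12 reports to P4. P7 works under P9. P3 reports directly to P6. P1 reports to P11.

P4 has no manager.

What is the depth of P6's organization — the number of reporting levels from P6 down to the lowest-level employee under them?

The longest chain under P6 runs P6 → P3 → P5, which is 2 levels below P6.

2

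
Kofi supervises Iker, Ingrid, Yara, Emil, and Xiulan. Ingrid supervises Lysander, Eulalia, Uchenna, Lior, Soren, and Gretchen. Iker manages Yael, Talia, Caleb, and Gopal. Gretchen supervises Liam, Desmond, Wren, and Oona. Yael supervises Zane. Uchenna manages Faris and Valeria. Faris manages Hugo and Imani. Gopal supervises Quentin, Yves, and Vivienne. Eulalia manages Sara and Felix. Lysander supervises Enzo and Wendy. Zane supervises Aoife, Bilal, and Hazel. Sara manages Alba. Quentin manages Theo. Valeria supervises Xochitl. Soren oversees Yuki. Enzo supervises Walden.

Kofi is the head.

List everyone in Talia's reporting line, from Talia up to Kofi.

Talia -> Iker -> Kofi

Talia reports to Iker. Iker reports to Kofi. Kofi is at the top.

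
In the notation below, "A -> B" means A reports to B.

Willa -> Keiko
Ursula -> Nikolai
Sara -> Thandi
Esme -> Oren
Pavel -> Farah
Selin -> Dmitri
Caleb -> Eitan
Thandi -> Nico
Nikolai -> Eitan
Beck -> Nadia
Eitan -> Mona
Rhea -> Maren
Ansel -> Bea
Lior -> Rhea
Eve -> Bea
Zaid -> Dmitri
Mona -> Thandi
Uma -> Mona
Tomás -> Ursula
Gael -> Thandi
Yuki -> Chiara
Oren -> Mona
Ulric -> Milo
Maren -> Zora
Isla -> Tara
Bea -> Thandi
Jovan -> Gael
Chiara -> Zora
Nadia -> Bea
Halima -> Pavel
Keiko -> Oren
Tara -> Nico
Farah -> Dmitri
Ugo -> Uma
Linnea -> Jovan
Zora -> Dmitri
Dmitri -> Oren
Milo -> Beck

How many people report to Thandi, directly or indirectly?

Thandi directly manages Mona, Bea, Gael, Sara. Under Mona: Uma, Ugo, Oren, Esme, Dmitri, Selin, Zaid, Zora, Maren, Rhea, Lior, Chiara, Yuki, Farah, Pavel, Halima, Keiko, Willa, Eitan, Caleb, Nikolai, Ursula, Tomás (23). Under Bea: Nadia, Beck, Milo, Ulric, Eve, Ansel (6). Under Gael: Jovan, Linnea (2). Sara has no reports. So Thandi's organization is 4 direct reports plus everyone under them: 24 + 7 + 3 + 1 = 35.

35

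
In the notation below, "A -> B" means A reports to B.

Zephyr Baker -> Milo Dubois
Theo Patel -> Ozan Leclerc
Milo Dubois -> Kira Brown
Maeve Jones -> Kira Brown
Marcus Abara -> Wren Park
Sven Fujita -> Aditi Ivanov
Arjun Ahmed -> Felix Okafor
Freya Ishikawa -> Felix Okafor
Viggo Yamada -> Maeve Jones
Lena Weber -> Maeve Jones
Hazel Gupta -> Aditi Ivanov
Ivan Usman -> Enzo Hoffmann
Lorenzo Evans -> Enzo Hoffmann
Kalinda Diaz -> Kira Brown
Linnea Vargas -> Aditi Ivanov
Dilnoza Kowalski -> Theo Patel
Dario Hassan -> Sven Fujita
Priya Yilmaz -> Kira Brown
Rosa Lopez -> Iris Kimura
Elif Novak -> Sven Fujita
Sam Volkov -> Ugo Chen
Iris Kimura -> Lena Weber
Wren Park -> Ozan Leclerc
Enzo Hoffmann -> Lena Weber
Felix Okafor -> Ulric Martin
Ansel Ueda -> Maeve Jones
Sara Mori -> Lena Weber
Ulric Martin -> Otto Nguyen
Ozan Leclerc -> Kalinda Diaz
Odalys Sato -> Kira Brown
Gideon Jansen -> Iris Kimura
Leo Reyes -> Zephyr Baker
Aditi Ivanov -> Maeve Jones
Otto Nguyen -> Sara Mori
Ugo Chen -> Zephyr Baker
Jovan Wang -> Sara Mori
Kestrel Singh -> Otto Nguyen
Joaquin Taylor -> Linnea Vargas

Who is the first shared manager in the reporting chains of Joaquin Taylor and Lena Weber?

Joaquin Taylor's chain of managers is Linnea Vargas, Aditi Ivanov, Maeve Jones, Kira Brown. Lena Weber's chain of managers is Maeve Jones, Kira Brown. The first manager that appears in both chains is Maeve Jones.

Maeve Jones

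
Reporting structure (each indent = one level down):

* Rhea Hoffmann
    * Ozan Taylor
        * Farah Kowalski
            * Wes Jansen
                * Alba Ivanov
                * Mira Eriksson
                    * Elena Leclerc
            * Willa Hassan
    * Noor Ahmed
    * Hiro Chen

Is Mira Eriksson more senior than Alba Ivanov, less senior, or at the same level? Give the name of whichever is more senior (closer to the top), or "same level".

same level

Both Mira Eriksson and Alba Ivanov are 4 levels below Rhea Hoffmann.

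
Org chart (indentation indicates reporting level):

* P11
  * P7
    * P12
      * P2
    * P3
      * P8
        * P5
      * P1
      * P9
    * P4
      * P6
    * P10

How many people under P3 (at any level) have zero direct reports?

The people in P3's organization with no one reporting to them are P9, P1, P5. That is 3.

3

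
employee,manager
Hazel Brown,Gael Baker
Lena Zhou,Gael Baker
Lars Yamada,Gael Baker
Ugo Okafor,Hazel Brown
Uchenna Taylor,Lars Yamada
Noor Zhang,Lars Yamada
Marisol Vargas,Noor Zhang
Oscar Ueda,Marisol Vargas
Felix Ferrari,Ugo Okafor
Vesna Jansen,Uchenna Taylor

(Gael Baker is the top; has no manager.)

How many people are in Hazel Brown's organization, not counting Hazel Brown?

2

Hazel Brown directly manages Ugo Okafor. Under Ugo Okafor: Felix Ferrari (1). That's 2 in total.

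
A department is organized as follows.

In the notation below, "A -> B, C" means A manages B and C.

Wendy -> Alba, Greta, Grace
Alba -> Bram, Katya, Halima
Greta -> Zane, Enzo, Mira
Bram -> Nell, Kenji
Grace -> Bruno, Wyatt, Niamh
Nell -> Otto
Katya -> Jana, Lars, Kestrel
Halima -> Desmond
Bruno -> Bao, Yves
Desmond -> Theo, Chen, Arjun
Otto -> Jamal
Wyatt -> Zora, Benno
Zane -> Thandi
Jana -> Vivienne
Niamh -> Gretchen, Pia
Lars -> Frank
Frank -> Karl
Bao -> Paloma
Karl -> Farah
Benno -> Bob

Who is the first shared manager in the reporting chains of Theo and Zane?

Wendy

Theo's chain of managers is Desmond, Halima, Alba, Wendy. Zane's chain of managers is Greta, Wendy. The first manager that appears in both chains is Wendy.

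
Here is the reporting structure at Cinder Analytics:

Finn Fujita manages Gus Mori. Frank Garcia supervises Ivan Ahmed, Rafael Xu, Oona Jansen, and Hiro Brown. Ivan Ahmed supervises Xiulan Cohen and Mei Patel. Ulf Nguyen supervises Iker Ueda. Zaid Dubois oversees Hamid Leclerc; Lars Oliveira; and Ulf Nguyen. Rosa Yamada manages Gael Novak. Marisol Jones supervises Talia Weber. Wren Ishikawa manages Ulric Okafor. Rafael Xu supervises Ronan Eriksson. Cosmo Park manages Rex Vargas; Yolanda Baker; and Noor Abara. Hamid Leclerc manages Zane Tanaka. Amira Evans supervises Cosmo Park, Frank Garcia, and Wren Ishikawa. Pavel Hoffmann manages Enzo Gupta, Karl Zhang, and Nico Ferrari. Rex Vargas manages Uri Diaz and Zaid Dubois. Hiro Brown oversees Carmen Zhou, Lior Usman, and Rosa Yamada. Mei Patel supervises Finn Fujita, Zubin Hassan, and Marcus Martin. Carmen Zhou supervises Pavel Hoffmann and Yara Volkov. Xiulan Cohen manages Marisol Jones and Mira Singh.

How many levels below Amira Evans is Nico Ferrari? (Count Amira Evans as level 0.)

5

Chain from Nico Ferrari up to Amira Evans: Nico Ferrari → Pavel Hoffmann → Carmen Zhou → Hiro Brown → Frank Garcia → Amira Evans. That is 5 steps up, so Nico Ferrari is 5 levels below Amira Evans.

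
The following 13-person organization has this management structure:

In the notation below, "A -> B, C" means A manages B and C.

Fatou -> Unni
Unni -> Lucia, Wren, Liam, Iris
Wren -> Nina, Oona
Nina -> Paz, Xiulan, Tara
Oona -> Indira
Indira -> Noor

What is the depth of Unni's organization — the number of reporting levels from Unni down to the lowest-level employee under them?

4

The longest chain under Unni runs Unni → Wren → Oona → Indira → Noor, which is 4 levels below Unni.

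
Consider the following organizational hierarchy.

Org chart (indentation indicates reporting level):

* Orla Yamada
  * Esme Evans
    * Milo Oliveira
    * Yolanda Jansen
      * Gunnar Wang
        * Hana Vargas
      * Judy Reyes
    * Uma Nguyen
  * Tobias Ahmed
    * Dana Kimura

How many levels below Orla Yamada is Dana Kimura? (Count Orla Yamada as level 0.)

2

Chain from Dana Kimura up to Orla Yamada: Dana Kimura → Tobias Ahmed → Orla Yamada. That is 2 steps up, so Dana Kimura is 2 levels below Orla Yamada.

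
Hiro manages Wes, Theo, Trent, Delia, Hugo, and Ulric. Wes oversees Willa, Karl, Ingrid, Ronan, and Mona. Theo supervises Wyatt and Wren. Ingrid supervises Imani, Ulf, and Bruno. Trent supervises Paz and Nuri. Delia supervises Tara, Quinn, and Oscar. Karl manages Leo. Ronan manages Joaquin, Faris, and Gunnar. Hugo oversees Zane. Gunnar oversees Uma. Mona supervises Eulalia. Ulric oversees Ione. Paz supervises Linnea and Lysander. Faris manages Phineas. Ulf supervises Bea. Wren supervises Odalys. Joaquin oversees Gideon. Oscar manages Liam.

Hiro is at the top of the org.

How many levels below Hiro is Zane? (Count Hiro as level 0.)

2

Chain from Zane up to Hiro: Zane → Hugo → Hiro. That is 2 steps up, so Zane is 2 levels below Hiro.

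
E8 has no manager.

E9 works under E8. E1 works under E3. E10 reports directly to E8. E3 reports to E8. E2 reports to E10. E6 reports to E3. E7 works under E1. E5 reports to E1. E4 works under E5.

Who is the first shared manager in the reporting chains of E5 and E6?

E5's chain of managers is E1, E3, E8. E6's chain of managers is E3, E8. The first manager that appears in both chains is E3.

E3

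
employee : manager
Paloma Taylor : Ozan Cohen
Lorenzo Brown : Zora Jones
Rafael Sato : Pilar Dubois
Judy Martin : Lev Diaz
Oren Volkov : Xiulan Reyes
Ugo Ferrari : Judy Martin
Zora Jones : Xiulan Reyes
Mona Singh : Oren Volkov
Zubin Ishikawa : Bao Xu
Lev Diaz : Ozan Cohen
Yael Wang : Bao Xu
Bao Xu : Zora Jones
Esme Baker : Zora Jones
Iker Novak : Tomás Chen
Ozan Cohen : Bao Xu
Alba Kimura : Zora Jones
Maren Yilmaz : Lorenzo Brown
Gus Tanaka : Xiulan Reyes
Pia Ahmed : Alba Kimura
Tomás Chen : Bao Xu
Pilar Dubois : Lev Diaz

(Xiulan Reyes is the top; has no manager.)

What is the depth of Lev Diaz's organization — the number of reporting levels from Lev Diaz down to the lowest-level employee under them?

2

The longest chain under Lev Diaz runs Lev Diaz → Judy Martin → Ugo Ferrari, which is 2 levels below Lev Diaz.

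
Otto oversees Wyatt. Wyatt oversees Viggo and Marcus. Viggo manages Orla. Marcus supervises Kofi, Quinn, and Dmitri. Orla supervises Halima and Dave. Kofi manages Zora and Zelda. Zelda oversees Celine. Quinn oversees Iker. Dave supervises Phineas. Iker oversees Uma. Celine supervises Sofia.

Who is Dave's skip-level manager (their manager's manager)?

Dave reports to Orla, and Orla reports to Viggo. So Dave's skip-level manager is Viggo.

Viggo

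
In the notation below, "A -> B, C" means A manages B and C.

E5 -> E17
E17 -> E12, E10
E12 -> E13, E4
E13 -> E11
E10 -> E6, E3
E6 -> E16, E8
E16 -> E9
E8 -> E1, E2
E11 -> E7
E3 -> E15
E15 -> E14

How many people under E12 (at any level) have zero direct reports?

The people in E12's organization with no one reporting to them are E4, E7. That is 2.

2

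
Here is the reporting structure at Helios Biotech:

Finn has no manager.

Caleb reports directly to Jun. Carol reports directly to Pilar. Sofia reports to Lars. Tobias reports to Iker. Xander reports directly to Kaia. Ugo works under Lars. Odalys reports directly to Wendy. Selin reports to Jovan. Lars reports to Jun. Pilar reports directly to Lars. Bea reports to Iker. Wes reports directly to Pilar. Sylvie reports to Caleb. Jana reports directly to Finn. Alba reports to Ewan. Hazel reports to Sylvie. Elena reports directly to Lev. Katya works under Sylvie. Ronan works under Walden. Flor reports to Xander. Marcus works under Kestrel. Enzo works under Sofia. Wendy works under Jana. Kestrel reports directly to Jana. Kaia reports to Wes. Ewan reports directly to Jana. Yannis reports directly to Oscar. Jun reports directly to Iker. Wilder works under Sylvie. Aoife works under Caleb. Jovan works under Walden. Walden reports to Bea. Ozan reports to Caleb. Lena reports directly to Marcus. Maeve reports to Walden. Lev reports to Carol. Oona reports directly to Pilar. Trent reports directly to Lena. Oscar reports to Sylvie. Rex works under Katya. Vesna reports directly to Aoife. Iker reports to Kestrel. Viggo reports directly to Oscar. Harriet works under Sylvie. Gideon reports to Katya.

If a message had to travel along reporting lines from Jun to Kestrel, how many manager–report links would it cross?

Jun is in Kestrel's organization: the chain from Jun up to Kestrel is Jun → Iker → Kestrel, which is 2 links.

2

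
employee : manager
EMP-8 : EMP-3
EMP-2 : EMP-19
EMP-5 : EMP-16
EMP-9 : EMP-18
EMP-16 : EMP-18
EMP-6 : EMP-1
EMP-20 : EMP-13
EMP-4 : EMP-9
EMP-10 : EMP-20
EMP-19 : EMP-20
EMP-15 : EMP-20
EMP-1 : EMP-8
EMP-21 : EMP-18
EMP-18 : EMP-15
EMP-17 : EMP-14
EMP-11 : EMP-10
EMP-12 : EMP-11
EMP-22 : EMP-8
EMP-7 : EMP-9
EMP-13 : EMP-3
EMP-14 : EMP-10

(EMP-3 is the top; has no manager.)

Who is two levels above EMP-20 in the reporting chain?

EMP-3

EMP-20 reports to EMP-13, and EMP-13 reports to EMP-3. So EMP-20's skip-level manager is EMP-3.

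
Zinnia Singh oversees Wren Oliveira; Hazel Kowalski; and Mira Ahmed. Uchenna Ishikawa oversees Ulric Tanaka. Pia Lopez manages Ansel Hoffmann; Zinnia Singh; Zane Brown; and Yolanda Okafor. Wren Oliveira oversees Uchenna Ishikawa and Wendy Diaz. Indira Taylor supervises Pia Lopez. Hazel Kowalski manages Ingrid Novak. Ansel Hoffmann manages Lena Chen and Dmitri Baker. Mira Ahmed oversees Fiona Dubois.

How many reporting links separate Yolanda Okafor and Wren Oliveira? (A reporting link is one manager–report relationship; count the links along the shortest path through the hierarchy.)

Yolanda Okafor is 1 level below Pia Lopez, and Wren Oliveira is 2 levels below Pia Lopez (their lowest common manager). The shortest path runs up from Yolanda Okafor to Pia Lopez and back down to Wren Oliveira: 1 + 2 = 3 links.

3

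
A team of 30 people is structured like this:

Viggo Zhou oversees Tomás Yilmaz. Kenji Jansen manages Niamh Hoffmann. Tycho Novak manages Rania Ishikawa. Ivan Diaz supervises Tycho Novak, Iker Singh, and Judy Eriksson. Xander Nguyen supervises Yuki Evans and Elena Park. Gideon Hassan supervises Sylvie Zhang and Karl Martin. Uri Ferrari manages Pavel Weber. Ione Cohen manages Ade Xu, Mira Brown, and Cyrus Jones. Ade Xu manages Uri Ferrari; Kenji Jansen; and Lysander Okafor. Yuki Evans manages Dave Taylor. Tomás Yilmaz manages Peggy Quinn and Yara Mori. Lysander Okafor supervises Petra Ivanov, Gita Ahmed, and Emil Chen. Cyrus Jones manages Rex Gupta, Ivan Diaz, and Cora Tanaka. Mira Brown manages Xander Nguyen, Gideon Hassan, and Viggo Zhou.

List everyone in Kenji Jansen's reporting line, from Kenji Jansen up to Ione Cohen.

Kenji Jansen reports to Ade Xu. Ade Xu reports to Ione Cohen. Ione Cohen is at the top.

Kenji Jansen -> Ade Xu -> Ione Cohen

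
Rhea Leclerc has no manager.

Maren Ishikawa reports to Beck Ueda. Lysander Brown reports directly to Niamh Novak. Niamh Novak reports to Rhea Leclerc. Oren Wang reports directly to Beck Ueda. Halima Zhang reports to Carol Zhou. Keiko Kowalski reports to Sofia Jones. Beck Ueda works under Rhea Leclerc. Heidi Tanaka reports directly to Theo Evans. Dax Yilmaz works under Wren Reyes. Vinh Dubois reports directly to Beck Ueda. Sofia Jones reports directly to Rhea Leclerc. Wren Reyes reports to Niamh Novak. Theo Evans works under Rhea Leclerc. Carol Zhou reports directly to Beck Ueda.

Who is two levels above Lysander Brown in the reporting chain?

Rhea Leclerc

Lysander Brown reports to Niamh Novak, and Niamh Novak reports to Rhea Leclerc. So Lysander Brown's skip-level manager is Rhea Leclerc.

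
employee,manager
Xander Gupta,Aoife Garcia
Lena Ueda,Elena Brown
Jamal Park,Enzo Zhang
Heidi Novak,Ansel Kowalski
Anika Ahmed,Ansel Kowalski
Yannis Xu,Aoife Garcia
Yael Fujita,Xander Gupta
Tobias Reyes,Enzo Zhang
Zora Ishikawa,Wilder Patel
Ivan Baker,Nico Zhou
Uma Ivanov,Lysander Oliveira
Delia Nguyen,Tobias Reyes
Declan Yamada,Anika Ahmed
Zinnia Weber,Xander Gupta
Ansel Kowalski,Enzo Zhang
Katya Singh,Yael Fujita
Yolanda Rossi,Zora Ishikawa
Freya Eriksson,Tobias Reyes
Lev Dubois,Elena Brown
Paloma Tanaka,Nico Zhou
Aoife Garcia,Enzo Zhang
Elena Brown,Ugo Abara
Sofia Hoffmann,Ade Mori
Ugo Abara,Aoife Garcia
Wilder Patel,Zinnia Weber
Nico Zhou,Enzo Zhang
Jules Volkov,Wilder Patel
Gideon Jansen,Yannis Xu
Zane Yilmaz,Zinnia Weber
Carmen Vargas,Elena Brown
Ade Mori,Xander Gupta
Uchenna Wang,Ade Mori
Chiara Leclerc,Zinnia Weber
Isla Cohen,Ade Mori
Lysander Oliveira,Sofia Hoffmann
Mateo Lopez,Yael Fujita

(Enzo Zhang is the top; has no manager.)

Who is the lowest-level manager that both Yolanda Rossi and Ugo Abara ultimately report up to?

Yolanda Rossi's chain of managers is Zora Ishikawa, Wilder Patel, Zinnia Weber, Xander Gupta, Aoife Garcia, Enzo Zhang. Ugo Abara's chain of managers is Aoife Garcia, Enzo Zhang. The first manager that appears in both chains is Aoife Garcia.

Aoife Garcia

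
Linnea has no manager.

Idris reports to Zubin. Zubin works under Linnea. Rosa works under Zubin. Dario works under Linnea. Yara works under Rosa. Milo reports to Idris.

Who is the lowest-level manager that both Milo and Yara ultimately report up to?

Milo's chain of managers is Idris, Zubin, Linnea. Yara's chain of managers is Rosa, Zubin, Linnea. The first manager that appears in both chains is Zubin.

Zubin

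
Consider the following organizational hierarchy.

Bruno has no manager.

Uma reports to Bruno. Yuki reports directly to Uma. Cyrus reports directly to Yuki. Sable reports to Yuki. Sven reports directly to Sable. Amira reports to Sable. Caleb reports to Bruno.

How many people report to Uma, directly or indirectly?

Uma directly manages Yuki. Under Yuki: Sable, Amira, Sven, Cyrus (4). That's 5 in total.

5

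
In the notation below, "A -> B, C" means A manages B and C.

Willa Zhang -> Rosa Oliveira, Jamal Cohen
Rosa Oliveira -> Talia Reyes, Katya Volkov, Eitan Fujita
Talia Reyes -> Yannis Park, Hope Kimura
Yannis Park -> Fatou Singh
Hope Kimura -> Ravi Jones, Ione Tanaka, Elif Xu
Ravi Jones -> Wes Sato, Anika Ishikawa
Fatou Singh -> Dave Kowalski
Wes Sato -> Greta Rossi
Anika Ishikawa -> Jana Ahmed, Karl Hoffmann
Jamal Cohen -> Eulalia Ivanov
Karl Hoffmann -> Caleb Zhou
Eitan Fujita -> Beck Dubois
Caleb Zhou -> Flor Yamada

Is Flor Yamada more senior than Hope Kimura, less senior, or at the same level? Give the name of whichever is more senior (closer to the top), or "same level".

Flor Yamada is 8 levels below Willa Zhang; Hope Kimura is 3. Hope Kimura is higher.

Hope Kimura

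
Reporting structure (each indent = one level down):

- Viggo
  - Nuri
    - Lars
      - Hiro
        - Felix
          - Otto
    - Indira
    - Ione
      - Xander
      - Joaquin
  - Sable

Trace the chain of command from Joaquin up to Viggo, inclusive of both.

Joaquin -> Ione -> Nuri -> Viggo

Joaquin reports to Ione. Ione reports to Nuri. Nuri reports to Viggo. Viggo is at the top.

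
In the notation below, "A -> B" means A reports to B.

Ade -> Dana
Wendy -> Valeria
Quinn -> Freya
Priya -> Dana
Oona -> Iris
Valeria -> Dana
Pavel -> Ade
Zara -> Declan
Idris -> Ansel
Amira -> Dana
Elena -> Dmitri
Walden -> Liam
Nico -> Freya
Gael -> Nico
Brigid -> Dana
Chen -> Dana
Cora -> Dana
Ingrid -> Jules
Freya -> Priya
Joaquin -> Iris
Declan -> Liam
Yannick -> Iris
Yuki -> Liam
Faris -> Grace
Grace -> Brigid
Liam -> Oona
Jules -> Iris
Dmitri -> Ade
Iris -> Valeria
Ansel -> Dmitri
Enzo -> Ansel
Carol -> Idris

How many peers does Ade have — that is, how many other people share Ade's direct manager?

6

Ade reports to Dana. Dana's other direct reports are Valeria, Priya, Brigid, Chen, Amira, Cora — 6 peers.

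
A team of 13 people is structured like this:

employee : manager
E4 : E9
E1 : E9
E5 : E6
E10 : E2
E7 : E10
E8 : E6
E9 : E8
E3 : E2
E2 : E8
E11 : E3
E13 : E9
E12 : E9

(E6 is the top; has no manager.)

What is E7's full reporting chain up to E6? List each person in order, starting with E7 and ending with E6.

E7 reports to E10. E10 reports to E2. E2 reports to E8. E8 reports to E6. E6 is at the top.

E7 -> E10 -> E2 -> E8 -> E6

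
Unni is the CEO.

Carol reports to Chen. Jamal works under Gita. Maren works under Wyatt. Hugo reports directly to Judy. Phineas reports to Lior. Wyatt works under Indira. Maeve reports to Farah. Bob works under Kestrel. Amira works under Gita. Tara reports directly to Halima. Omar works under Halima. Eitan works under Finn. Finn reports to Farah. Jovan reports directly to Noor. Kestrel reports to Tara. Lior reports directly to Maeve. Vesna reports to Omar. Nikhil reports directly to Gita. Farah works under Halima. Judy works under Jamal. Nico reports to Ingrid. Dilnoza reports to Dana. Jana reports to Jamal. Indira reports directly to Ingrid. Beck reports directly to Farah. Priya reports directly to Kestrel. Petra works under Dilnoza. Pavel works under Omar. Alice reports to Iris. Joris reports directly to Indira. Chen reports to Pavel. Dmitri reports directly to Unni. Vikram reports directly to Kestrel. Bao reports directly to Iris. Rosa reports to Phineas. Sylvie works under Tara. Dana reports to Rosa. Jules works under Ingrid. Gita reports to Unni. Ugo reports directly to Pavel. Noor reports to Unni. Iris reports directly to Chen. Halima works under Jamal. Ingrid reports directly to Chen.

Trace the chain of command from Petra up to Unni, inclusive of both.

Petra reports to Dilnoza. Dilnoza reports to Dana. Dana reports to Rosa. Rosa reports to Phineas. Phineas reports to Lior. Lior reports to Maeve. Maeve reports to Farah. Farah reports to Halima. Halima reports to Jamal. Jamal reports to Gita. Gita reports to Unni. Unni is at the top.

Petra -> Dilnoza -> Dana -> Rosa -> Phineas -> Lior -> Maeve -> Farah -> Halima -> Jamal -> Gita -> Unni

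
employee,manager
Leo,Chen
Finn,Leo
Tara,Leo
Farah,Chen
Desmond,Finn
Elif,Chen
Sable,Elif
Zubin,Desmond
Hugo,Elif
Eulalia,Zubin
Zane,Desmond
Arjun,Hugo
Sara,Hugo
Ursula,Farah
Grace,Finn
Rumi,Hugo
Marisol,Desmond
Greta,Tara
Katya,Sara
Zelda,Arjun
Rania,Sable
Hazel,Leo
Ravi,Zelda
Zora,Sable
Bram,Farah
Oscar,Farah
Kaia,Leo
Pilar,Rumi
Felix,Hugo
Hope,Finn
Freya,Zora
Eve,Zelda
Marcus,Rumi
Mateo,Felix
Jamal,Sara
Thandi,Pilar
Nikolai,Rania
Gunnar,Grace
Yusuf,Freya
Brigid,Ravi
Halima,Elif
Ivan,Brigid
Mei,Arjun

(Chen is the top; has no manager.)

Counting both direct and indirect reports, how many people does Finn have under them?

Finn directly manages Desmond, Grace, Hope. Under Desmond: Marisol, Zane, Zubin, Eulalia (4). Under Grace: Gunnar (1). Hope has no reports. So Finn's organization is 3 direct reports plus everyone under them: 5 + 2 + 1 = 8.

8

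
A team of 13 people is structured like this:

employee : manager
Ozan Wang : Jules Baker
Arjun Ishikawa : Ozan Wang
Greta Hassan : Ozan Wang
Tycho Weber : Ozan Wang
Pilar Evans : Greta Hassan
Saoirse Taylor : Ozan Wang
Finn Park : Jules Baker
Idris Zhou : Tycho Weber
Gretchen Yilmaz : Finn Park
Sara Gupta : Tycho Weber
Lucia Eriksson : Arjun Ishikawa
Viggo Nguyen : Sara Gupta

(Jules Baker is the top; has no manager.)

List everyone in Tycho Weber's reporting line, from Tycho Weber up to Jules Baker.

Tycho Weber -> Ozan Wang -> Jules Baker

Tycho Weber reports to Ozan Wang. Ozan Wang reports to Jules Baker. Jules Baker is at the top.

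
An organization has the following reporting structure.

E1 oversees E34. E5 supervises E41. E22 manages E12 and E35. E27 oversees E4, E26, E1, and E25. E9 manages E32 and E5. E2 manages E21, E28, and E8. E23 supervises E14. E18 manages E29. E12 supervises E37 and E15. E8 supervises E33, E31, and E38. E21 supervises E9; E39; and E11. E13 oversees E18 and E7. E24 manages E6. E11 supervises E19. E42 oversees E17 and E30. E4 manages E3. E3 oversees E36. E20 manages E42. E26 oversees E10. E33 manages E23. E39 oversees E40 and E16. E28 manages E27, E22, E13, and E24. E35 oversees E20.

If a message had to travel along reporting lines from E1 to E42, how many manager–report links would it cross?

6

E1 is 2 levels below E28, and E42 is 4 levels below E28 (their lowest common manager). The shortest path runs up from E1 to E28 and back down to E42: 2 + 4 = 6 links.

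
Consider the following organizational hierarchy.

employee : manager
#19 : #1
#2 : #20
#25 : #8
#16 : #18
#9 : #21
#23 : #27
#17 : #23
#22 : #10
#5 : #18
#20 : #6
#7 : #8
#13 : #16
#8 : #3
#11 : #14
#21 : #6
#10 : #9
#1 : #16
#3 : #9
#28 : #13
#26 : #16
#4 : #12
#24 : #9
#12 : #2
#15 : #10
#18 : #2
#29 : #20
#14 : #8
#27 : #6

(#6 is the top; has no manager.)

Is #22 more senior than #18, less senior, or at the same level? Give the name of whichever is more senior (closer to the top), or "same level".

#22 is 4 levels below #6; #18 is 3. #18 is higher.

#18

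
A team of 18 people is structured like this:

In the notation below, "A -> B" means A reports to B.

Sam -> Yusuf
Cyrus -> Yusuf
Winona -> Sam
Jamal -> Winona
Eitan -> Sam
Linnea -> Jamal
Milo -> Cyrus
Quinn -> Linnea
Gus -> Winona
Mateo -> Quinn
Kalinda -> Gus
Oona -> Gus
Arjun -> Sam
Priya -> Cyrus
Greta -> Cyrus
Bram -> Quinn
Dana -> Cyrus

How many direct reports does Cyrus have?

4

Cyrus directly manages Milo, Priya, Greta, Dana. That is 4 direct reports.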